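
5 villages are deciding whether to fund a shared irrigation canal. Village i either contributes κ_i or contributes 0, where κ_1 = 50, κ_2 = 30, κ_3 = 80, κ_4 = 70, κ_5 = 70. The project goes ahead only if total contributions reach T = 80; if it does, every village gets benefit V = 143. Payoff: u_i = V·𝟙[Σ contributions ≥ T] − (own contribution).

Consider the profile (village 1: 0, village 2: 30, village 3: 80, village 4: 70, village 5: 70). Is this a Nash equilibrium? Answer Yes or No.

Total = 250 ≥ 80: provided.
Village 1 (pledges 0, payoff 143): pledging 50 → total 300, payoff 93. No gain.
Village 2 (pledges 30, payoff 113): dropping to 0 → total 220, payoff 143. Profitable deviation.

No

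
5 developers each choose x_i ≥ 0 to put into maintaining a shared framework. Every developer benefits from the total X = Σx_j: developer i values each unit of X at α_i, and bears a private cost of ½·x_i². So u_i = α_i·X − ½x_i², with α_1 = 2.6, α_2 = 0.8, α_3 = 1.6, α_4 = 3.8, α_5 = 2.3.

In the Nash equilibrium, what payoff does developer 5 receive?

22.885

Developer i's FOC: ∂u_i/∂x_i = α_i − x_i = 0, so x_i* = α_i.
NE contributions = (2.6, 0.8, 1.6, 3.8, 2.3); X = 11.1.
u_5 = α_5·X − ½·(x_5)² = 2.3·11.1 − ½·2.3² = 22.885.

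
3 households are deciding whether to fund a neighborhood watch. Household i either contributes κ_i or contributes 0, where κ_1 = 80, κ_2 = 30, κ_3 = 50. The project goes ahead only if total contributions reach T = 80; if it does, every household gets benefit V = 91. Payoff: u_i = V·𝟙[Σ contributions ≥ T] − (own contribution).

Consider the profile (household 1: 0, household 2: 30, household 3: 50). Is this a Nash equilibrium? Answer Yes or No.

Total = 80 ≥ 80: provided.
Household 1 (pledges 0, payoff 91): pledging 80 → total 160, payoff 11. No gain.
Household 2 (pledges 30, payoff 61): dropping to 0 → total 50, payoff 0. No gain.
Household 3 (pledges 50, payoff 41): dropping to 0 → total 30, payoff 0. No gain.

Yes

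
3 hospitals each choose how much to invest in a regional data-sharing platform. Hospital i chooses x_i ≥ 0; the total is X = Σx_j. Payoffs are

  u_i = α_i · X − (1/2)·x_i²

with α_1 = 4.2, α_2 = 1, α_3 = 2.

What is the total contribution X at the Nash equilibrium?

Hospital i's FOC: ∂u_i/∂x_i = α_i − x_i = 0, so x_i* = α_i.
NE contributions = (4.2, 1, 2); X = 7.2.

7.2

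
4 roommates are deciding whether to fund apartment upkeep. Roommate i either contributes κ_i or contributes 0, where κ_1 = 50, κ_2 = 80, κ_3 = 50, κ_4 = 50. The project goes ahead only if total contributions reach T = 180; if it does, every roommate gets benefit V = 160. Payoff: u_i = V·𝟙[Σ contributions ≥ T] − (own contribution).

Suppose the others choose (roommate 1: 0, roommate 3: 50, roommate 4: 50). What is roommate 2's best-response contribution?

80

Others' total = 100. Contributing 80 brings total to 180 ≥ 180: gain V − κ_2 = 80.
Best response: 80.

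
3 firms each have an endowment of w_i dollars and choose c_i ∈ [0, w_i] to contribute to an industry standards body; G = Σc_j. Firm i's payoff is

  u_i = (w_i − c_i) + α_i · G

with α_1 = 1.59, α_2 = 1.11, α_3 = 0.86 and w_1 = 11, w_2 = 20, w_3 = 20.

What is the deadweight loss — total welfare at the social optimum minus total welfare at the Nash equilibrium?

∂u_i/∂c_i = α_i − 1, so firm i contributes w_i if α_i > 1, else 0.
α_i > 1 for i ∈ {1, 2}; NE contributions (11, 20, 0), G = 31.
W^NE = Σw_i − G^NE + (Σα_i)·G^NE = 51 + 2.56·31 = 130.36.
Planner: ∂(Σu_j)/∂c_i = Σα_j − 1 = 2.56 > 0, so everyone contributes w_i; G^SO = 51, W^SO = 51 + 2.56·51 = 181.56.
Deadweight loss = 51.2.

51.2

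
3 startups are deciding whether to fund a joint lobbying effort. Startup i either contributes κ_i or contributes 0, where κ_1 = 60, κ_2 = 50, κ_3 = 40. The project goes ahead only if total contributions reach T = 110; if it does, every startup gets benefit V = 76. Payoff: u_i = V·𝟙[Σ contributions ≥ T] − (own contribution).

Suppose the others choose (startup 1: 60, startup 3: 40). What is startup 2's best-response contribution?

50

Others' total = 100. Contributing 50 brings total to 150 ≥ 110: gain V − κ_2 = 26.
Best response: 50.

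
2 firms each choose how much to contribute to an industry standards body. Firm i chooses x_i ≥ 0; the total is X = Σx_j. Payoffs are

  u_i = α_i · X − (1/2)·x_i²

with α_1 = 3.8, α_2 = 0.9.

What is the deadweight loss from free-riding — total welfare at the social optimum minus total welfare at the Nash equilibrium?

7.625

Firm i's FOC: ∂u_i/∂x_i = α_i − x_i = 0, so x_i* = α_i.
NE contributions = (3.8, 0.9); X = 4.7.
W^NE = (Σα)·X − ½Σα_i² = 4.7² − ½·15.25 = 14.465.
Planner sets x_i = Σα_j = 4.7 for every i, so X^SO = 2·4.7 = 9.4.
W^SO = (Σα)·X^SO − ½·2·(Σα)² = (2/2)·4.7² = 22.09.
Deadweight loss = W^SO − W^NE = 7.625.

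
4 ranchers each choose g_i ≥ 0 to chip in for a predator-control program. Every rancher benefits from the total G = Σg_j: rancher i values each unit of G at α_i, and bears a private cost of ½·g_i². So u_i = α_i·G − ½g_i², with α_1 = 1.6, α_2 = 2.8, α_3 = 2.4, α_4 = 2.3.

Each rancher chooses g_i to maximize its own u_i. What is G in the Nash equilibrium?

9.1

Rancher i's FOC: ∂u_i/∂g_i = α_i − g_i = 0, so g_i* = α_i.
NE contributions = (1.6, 2.8, 2.4, 2.3); G = 9.1.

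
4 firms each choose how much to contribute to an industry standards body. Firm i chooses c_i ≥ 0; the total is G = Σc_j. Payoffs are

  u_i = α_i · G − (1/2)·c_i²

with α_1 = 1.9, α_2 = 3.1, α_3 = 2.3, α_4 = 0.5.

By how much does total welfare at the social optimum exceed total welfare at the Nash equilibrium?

Firm i's FOC: ∂u_i/∂c_i = α_i − c_i = 0, so c_i* = α_i.
NE contributions = (1.9, 3.1, 2.3, 0.5); G = 7.8.
W^NE = (Σα)·G − ½Σα_i² = 7.8² − ½·18.76 = 51.46.
Planner sets c_i = Σα_j = 7.8 for every i, so G^SO = 4·7.8 = 31.2.
W^SO = (Σα)·G^SO − ½·4·(Σα)² = (4/2)·7.8² = 121.68.
Deadweight loss = W^SO − W^NE = 70.22.

70.22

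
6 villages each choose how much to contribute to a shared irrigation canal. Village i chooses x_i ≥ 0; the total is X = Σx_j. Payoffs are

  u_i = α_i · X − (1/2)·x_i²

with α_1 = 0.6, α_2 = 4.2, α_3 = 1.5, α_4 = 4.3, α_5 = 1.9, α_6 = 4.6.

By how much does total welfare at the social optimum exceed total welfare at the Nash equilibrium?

616.575

Village i's FOC: ∂u_i/∂x_i = α_i − x_i = 0, so x_i* = α_i.
NE contributions = (0.6, 4.2, 1.5, 4.3, 1.9, 4.6); X = 17.1.
W^NE = (Σα)·X − ½Σα_i² = 17.1² − ½·63.51 = 260.655.
Planner sets x_i = Σα_j = 17.1 for every i, so X^SO = 6·17.1 = 102.6.
W^SO = (Σα)·X^SO − ½·6·(Σα)² = (6/2)·17.1² = 877.23.
Deadweight loss = W^SO − W^NE = 616.575.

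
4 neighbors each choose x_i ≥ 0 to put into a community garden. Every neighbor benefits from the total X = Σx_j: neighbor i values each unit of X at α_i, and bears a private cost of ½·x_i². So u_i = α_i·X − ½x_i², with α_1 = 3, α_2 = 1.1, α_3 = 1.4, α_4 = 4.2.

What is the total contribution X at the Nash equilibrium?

Neighbor i's FOC: ∂u_i/∂x_i = α_i − x_i = 0, so x_i* = α_i.
NE contributions = (3, 1.1, 1.4, 4.2); X = 9.7.

9.7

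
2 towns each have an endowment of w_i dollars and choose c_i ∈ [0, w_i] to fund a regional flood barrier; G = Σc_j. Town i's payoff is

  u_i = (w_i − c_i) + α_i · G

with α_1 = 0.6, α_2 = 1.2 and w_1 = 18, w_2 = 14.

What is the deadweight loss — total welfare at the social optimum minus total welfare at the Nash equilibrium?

14.4

∂u_i/∂c_i = α_i − 1, so town i contributes w_i if α_i > 1, else 0.
α_i > 1 for i ∈ {2}; NE contributions (0, 14), G = 14.
W^NE = Σw_i − G^NE + (Σα_i)·G^NE = 32 + 0.8·14 = 43.2.
Planner: ∂(Σu_j)/∂c_i = Σα_j − 1 = 0.8 > 0, so everyone contributes w_i; G^SO = 32, W^SO = 32 + 0.8·32 = 57.6.
Deadweight loss = 14.4.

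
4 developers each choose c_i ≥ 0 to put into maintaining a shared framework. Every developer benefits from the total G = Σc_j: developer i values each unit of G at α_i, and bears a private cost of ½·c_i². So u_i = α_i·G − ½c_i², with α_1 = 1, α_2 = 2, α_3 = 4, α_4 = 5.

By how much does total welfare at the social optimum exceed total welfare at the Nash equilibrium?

Developer i's FOC: ∂u_i/∂c_i = α_i − c_i = 0, so c_i* = α_i.
NE contributions = (1, 2, 4, 5); G = 12.
W^NE = (Σα)·G − ½Σα_i² = 12² − ½·46 = 121.
Planner sets c_i = Σα_j = 12 for every i, so G^SO = 4·12 = 48.
W^SO = (Σα)·G^SO − ½·4·(Σα)² = (4/2)·12² = 288.
Deadweight loss = W^SO − W^NE = 167.

167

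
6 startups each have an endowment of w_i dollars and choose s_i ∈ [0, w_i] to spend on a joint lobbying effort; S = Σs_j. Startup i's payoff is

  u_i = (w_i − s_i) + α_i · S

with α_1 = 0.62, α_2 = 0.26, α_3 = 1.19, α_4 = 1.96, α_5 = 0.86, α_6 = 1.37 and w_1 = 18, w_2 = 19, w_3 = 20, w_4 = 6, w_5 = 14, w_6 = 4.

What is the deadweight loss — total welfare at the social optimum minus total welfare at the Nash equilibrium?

268.26

∂u_i/∂s_i = α_i − 1, so startup i contributes w_i if α_i > 1, else 0.
α_i > 1 for i ∈ {3, 4, 6}; NE contributions (0, 0, 20, 6, 0, 4), S = 30.
W^NE = Σw_i − S^NE + (Σα_i)·S^NE = 81 + 5.26·30 = 238.8.
Planner: ∂(Σu_j)/∂s_i = Σα_j − 1 = 5.26 > 0, so everyone contributes w_i; S^SO = 81, W^SO = 81 + 5.26·81 = 507.06.
Deadweight loss = 268.26.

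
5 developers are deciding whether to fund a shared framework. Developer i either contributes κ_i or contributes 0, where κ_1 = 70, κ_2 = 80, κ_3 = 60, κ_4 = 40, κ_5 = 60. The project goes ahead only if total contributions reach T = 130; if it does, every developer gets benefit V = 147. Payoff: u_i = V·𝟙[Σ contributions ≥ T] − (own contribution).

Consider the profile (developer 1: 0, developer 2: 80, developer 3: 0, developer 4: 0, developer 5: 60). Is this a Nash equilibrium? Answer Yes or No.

Total = 140 ≥ 130: provided.
Developer 1 (pledges 0, payoff 147): pledging 70 → total 210, payoff 77. No gain.
Developer 2 (pledges 80, payoff 67): dropping to 0 → total 60, payoff 0. No gain.
Developer 3 (pledges 0, payoff 147): pledging 60 → total 200, payoff 87. No gain.
Developer 4 (pledges 0, payoff 147): pledging 40 → total 180, payoff 107. No gain.
Developer 5 (pledges 60, payoff 87): dropping to 0 → total 80, payoff 0. No gain.

Yes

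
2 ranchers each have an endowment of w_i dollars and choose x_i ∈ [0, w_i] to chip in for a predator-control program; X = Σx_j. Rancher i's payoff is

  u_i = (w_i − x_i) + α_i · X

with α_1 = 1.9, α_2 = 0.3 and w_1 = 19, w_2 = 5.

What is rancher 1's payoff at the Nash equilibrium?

36.1

∂u_i/∂x_i = α_i − 1, so rancher i contributes w_i if α_i > 1, else 0.
α_i > 1 for i ∈ {1}; NE contributions (19, 0), X = 19.
u_1 = (19 − 19) + 1.9·19 = 36.1.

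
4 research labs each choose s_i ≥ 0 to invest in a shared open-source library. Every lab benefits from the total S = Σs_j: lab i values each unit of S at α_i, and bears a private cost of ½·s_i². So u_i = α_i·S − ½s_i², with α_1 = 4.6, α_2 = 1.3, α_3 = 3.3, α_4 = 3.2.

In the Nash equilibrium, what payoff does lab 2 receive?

Lab i's FOC: ∂u_i/∂s_i = α_i − s_i = 0, so s_i* = α_i.
NE contributions = (4.6, 1.3, 3.3, 3.2); S = 12.4.
u_2 = α_2·S − ½·(s_2)² = 1.3·12.4 − ½·1.3² = 15.275.

15.275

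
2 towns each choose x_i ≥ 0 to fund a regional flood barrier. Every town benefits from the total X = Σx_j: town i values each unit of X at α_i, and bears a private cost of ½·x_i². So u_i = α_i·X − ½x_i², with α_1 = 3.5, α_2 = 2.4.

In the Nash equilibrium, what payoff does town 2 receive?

11.28

Town i's FOC: ∂u_i/∂x_i = α_i − x_i = 0, so x_i* = α_i.
NE contributions = (3.5, 2.4); X = 5.9.
u_2 = α_2·X − ½·(x_2)² = 2.4·5.9 − ½·2.4² = 11.28.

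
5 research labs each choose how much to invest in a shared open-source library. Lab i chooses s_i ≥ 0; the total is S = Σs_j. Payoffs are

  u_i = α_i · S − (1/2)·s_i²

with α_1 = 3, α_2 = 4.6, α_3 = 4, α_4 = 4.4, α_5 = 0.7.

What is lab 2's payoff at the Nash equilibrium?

Lab i's FOC: ∂u_i/∂s_i = α_i − s_i = 0, so s_i* = α_i.
NE contributions = (3, 4.6, 4, 4.4, 0.7); S = 16.7.
u_2 = α_2·S − ½·(s_2)² = 4.6·16.7 − ½·4.6² = 66.24.

66.24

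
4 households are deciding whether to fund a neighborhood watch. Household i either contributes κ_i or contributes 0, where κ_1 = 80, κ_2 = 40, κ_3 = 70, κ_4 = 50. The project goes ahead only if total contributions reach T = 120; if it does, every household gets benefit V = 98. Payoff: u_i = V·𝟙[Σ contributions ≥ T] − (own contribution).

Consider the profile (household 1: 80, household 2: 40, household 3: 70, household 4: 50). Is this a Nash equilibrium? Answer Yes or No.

No

Total = 240 ≥ 120: provided.
Household 1 (pledges 80, payoff 18): dropping to 0 → total 160, payoff 98. Profitable deviation.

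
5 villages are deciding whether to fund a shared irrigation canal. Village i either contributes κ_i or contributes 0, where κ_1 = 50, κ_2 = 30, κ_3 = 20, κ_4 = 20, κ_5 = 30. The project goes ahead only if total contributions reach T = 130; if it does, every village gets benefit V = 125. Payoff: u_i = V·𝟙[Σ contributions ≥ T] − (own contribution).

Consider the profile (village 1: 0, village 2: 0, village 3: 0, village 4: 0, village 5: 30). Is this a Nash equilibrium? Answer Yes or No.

Total = 30 < 130: not provided.
Village 1 (pledges 0, payoff 0): pledging 50 → total 80, payoff -50. No gain.
Village 2 (pledges 0, payoff 0): pledging 30 → total 60, payoff -30. No gain.
Village 3 (pledges 0, payoff 0): pledging 20 → total 50, payoff -20. No gain.
Village 4 (pledges 0, payoff 0): pledging 20 → total 50, payoff -20. No gain.
Village 5 (pledges 30, payoff -30): dropping to 0 → total 0, payoff 0. Profitable deviation.

No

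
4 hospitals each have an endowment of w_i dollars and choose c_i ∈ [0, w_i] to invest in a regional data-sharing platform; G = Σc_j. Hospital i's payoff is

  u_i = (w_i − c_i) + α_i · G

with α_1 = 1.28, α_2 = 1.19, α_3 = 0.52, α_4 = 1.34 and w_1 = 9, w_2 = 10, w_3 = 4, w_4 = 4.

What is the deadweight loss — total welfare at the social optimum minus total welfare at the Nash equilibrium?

13.32

∂u_i/∂c_i = α_i − 1, so hospital i contributes w_i if α_i > 1, else 0.
α_i > 1 for i ∈ {1, 2, 4}; NE contributions (9, 10, 0, 4), G = 23.
W^NE = Σw_i − G^NE + (Σα_i)·G^NE = 27 + 3.33·23 = 103.59.
Planner: ∂(Σu_j)/∂c_i = Σα_j − 1 = 3.33 > 0, so everyone contributes w_i; G^SO = 27, W^SO = 27 + 3.33·27 = 116.91.
Deadweight loss = 13.32.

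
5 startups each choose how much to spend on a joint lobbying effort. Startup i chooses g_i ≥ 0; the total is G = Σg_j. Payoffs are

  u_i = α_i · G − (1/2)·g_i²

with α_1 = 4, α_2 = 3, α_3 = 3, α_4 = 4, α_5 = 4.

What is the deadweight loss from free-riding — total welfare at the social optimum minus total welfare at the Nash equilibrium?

519

Startup i's FOC: ∂u_i/∂g_i = α_i − g_i = 0, so g_i* = α_i.
NE contributions = (4, 3, 3, 4, 4); G = 18.
W^NE = (Σα)·G − ½Σα_i² = 18² − ½·66 = 291.
Planner sets g_i = Σα_j = 18 for every i, so G^SO = 5·18 = 90.
W^SO = (Σα)·G^SO − ½·5·(Σα)² = (5/2)·18² = 810.
Deadweight loss = W^SO − W^NE = 519.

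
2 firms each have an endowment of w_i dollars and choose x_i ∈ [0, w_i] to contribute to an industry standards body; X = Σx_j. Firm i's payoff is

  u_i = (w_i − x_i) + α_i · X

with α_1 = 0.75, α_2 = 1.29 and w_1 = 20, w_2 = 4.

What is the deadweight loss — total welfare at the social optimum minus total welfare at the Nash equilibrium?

∂u_i/∂x_i = α_i − 1, so firm i contributes w_i if α_i > 1, else 0.
α_i > 1 for i ∈ {2}; NE contributions (0, 4), X = 4.
W^NE = Σw_i − X^NE + (Σα_i)·X^NE = 24 + 1.04·4 = 28.16.
Planner: ∂(Σu_j)/∂x_i = Σα_j − 1 = 1.04 > 0, so everyone contributes w_i; X^SO = 24, W^SO = 24 + 1.04·24 = 48.96.
Deadweight loss = 20.8.

20.8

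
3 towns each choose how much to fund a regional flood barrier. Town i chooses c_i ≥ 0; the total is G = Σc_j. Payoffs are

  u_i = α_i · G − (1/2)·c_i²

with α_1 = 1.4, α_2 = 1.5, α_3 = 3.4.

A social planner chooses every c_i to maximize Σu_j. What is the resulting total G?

18.9

Planner FOC: ∂(Σu_j)/∂c_i = (Σα_j) − c_i = 0, so c_i^SO = Σα_j = 6.3 for every i; G^SO = 18.9.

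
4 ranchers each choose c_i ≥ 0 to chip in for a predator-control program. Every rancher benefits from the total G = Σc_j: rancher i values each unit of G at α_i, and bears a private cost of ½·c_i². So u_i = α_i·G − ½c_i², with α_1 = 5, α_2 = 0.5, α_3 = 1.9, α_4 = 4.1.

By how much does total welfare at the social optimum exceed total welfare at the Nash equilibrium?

155.085

Rancher i's FOC: ∂u_i/∂c_i = α_i − c_i = 0, so c_i* = α_i.
NE contributions = (5, 0.5, 1.9, 4.1); G = 11.5.
W^NE = (Σα)·G − ½Σα_i² = 11.5² − ½·45.67 = 109.415.
Planner sets c_i = Σα_j = 11.5 for every i, so G^SO = 4·11.5 = 46.
W^SO = (Σα)·G^SO − ½·4·(Σα)² = (4/2)·11.5² = 264.5.
Deadweight loss = W^SO − W^NE = 155.085.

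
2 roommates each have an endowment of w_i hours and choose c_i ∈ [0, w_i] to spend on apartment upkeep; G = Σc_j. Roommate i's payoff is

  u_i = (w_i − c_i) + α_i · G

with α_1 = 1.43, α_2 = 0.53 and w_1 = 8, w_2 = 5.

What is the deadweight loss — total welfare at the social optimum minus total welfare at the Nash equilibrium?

∂u_i/∂c_i = α_i − 1, so roommate i contributes w_i if α_i > 1, else 0.
α_i > 1 for i ∈ {1}; NE contributions (8, 0), G = 8.
W^NE = Σw_i − G^NE + (Σα_i)·G^NE = 13 + 0.96·8 = 20.68.
Planner: ∂(Σu_j)/∂c_i = Σα_j − 1 = 0.96 > 0, so everyone contributes w_i; G^SO = 13, W^SO = 13 + 0.96·13 = 25.48.
Deadweight loss = 4.8.

4.8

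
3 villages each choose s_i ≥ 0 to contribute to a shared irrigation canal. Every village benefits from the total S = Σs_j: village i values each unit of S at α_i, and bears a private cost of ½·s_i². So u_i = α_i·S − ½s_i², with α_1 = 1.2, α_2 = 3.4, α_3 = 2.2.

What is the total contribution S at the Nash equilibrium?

Village i's FOC: ∂u_i/∂s_i = α_i − s_i = 0, so s_i* = α_i.
NE contributions = (1.2, 3.4, 2.2); S = 6.8.

6.8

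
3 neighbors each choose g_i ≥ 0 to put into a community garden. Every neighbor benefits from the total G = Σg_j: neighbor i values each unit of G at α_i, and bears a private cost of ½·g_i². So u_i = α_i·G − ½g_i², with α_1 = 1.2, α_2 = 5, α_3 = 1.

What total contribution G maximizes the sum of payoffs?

21.6

Planner FOC: ∂(Σu_j)/∂g_i = (Σα_j) − g_i = 0, so g_i^SO = Σα_j = 7.2 for every i; G^SO = 21.6.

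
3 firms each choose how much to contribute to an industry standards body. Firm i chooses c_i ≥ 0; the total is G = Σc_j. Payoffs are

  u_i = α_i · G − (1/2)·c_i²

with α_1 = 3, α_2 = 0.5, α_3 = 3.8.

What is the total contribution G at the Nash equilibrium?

Firm i's FOC: ∂u_i/∂c_i = α_i − c_i = 0, so c_i* = α_i.
NE contributions = (3, 0.5, 3.8); G = 7.3.

7.3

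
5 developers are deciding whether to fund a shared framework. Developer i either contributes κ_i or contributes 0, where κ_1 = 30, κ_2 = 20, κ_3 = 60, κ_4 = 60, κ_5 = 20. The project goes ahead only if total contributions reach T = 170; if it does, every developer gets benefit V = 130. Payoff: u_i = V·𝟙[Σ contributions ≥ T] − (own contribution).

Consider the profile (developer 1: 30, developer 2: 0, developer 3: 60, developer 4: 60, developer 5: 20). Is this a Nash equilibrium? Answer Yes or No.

Yes

Total = 170 ≥ 170: provided.
Developer 1 (pledges 30, payoff 100): dropping to 0 → total 140, payoff 0. No gain.
Developer 2 (pledges 0, payoff 130): pledging 20 → total 190, payoff 110. No gain.
Developer 3 (pledges 60, payoff 70): dropping to 0 → total 110, payoff 0. No gain.
Developer 4 (pledges 60, payoff 70): dropping to 0 → total 110, payoff 0. No gain.
Developer 5 (pledges 20, payoff 110): dropping to 0 → total 150, payoff 0. No gain.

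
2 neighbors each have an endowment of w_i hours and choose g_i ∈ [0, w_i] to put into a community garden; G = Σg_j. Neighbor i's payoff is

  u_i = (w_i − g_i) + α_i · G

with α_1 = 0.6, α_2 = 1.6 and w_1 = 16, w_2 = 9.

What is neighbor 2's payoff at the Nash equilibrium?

∂u_i/∂g_i = α_i − 1, so neighbor i contributes w_i if α_i > 1, else 0.
α_i > 1 for i ∈ {2}; NE contributions (0, 9), G = 9.
u_2 = (9 − 9) + 1.6·9 = 14.4.

14.4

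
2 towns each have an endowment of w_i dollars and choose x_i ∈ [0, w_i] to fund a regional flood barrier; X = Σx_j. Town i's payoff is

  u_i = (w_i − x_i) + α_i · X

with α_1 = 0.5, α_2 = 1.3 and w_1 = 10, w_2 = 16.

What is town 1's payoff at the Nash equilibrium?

∂u_i/∂x_i = α_i − 1, so town i contributes w_i if α_i > 1, else 0.
α_i > 1 for i ∈ {2}; NE contributions (0, 16), X = 16.
u_1 = (10 − 0) + 0.5·16 = 18.

18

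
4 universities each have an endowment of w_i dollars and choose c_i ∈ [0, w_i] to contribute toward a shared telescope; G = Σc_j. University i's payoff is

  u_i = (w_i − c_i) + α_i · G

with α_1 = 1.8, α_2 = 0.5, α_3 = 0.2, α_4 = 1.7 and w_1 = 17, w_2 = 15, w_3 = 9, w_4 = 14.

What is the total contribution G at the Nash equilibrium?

31

∂u_i/∂c_i = α_i − 1, so university i contributes w_i if α_i > 1, else 0.
α_i > 1 for i ∈ {1, 4}; NE contributions (17, 0, 0, 14), G = 31.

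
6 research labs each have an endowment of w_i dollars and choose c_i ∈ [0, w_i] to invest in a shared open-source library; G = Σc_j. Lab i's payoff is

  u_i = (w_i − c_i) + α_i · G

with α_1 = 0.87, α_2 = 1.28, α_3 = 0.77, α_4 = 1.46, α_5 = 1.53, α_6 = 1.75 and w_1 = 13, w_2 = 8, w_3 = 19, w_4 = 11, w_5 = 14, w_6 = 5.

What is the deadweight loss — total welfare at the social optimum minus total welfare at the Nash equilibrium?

213.12

∂u_i/∂c_i = α_i − 1, so lab i contributes w_i if α_i > 1, else 0.
α_i > 1 for i ∈ {2, 4, 5, 6}; NE contributions (0, 8, 0, 11, 14, 5), G = 38.
W^NE = Σw_i − G^NE + (Σα_i)·G^NE = 70 + 6.66·38 = 323.08.
Planner: ∂(Σu_j)/∂c_i = Σα_j − 1 = 6.66 > 0, so everyone contributes w_i; G^SO = 70, W^SO = 70 + 6.66·70 = 536.2.
Deadweight loss = 213.12.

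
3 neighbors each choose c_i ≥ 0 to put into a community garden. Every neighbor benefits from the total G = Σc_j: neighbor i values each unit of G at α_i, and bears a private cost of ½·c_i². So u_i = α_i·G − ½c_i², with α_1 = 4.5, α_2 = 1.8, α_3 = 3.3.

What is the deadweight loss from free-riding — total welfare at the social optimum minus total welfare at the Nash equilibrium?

63.27

Neighbor i's FOC: ∂u_i/∂c_i = α_i − c_i = 0, so c_i* = α_i.
NE contributions = (4.5, 1.8, 3.3); G = 9.6.
W^NE = (Σα)·G − ½Σα_i² = 9.6² − ½·34.38 = 74.97.
Planner sets c_i = Σα_j = 9.6 for every i, so G^SO = 3·9.6 = 28.8.
W^SO = (Σα)·G^SO − ½·3·(Σα)² = (3/2)·9.6² = 138.24.
Deadweight loss = W^SO − W^NE = 63.27.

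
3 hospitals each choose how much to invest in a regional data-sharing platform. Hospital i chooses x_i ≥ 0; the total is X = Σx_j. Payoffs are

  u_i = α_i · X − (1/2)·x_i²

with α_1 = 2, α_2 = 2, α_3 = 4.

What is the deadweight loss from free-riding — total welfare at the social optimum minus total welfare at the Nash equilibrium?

Hospital i's FOC: ∂u_i/∂x_i = α_i − x_i = 0, so x_i* = α_i.
NE contributions = (2, 2, 4); X = 8.
W^NE = (Σα)·X − ½Σα_i² = 8² − ½·24 = 52.
Planner sets x_i = Σα_j = 8 for every i, so X^SO = 3·8 = 24.
W^SO = (Σα)·X^SO − ½·3·(Σα)² = (3/2)·8² = 96.
Deadweight loss = W^SO − W^NE = 44.

44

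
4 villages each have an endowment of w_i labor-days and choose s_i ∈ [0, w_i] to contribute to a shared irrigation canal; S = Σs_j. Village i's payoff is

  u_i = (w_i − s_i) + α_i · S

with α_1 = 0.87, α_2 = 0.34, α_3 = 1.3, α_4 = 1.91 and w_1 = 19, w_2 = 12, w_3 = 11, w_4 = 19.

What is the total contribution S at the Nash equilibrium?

30

∂u_i/∂s_i = α_i − 1, so village i contributes w_i if α_i > 1, else 0.
α_i > 1 for i ∈ {3, 4}; NE contributions (0, 0, 11, 19), S = 30.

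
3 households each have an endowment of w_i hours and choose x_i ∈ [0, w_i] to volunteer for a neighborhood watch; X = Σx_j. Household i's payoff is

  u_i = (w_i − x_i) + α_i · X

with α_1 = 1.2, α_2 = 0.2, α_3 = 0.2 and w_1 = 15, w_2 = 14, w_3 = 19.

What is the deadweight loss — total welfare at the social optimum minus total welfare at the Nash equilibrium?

∂u_i/∂x_i = α_i − 1, so household i contributes w_i if α_i > 1, else 0.
α_i > 1 for i ∈ {1}; NE contributions (15, 0, 0), X = 15.
W^NE = Σw_i − X^NE + (Σα_i)·X^NE = 48 + 0.6·15 = 57.
Planner: ∂(Σu_j)/∂x_i = Σα_j − 1 = 0.6 > 0, so everyone contributes w_i; X^SO = 48, W^SO = 48 + 0.6·48 = 76.8.
Deadweight loss = 19.8.

19.8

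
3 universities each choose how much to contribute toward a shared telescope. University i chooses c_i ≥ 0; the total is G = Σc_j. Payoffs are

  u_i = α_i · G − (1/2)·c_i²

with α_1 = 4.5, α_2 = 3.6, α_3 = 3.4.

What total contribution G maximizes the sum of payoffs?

34.5

Planner FOC: ∂(Σu_j)/∂c_i = (Σα_j) − c_i = 0, so c_i^SO = Σα_j = 11.5 for every i; G^SO = 34.5.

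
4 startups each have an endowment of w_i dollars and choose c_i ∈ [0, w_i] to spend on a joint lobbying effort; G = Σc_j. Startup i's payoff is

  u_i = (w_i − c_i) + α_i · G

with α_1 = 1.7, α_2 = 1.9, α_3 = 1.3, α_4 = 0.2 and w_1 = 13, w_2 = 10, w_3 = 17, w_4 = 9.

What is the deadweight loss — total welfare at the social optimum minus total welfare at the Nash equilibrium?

36.9

∂u_i/∂c_i = α_i − 1, so startup i contributes w_i if α_i > 1, else 0.
α_i > 1 for i ∈ {1, 2, 3}; NE contributions (13, 10, 17, 0), G = 40.
W^NE = Σw_i − G^NE + (Σα_i)·G^NE = 49 + 4.1·40 = 213.
Planner: ∂(Σu_j)/∂c_i = Σα_j − 1 = 4.1 > 0, so everyone contributes w_i; G^SO = 49, W^SO = 49 + 4.1·49 = 249.9.
Deadweight loss = 36.9.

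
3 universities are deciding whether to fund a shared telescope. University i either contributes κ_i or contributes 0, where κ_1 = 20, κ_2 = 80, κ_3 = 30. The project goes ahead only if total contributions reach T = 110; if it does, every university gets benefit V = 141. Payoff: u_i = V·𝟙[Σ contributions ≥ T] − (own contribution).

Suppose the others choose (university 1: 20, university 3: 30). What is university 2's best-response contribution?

Others' total = 50. Contributing 80 brings total to 130 ≥ 110: gain V − κ_2 = 61.
Best response: 80.

80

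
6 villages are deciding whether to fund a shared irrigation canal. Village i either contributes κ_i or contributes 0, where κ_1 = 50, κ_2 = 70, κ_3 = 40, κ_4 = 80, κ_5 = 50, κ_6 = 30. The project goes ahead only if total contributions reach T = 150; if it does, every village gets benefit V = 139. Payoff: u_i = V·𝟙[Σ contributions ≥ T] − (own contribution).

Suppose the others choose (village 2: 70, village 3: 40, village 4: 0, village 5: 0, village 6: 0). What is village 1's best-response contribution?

Others' total = 110. Contributing 50 brings total to 160 ≥ 150: gain V − κ_1 = 89.
Best response: 50.

50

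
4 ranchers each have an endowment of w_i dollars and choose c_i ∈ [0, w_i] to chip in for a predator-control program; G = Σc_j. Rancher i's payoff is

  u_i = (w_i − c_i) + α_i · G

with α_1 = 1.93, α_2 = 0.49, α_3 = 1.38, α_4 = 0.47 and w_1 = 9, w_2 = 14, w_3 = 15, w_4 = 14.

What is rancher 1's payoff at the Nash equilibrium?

46.32

∂u_i/∂c_i = α_i − 1, so rancher i contributes w_i if α_i > 1, else 0.
α_i > 1 for i ∈ {1, 3}; NE contributions (9, 0, 15, 0), G = 24.
u_1 = (9 − 9) + 1.93·24 = 46.32.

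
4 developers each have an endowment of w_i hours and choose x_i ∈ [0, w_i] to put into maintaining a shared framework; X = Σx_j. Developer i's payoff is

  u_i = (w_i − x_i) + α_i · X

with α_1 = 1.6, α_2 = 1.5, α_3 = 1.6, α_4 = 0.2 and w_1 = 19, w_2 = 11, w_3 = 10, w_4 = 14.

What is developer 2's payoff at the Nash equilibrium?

60

∂u_i/∂x_i = α_i − 1, so developer i contributes w_i if α_i > 1, else 0.
α_i > 1 for i ∈ {1, 2, 3}; NE contributions (19, 11, 10, 0), X = 40.
u_2 = (11 − 11) + 1.5·40 = 60.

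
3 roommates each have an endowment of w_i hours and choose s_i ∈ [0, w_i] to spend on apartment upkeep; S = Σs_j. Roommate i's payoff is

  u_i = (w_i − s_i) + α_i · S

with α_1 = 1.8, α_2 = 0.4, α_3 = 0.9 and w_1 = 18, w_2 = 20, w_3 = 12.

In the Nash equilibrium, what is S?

18

∂u_i/∂s_i = α_i − 1, so roommate i contributes w_i if α_i > 1, else 0.
α_i > 1 for i ∈ {1}; NE contributions (18, 0, 0), S = 18.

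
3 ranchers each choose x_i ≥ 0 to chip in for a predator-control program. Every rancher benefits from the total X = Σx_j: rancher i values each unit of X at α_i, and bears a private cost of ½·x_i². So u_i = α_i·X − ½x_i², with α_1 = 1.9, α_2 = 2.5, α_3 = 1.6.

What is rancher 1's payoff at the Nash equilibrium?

Rancher i's FOC: ∂u_i/∂x_i = α_i − x_i = 0, so x_i* = α_i.
NE contributions = (1.9, 2.5, 1.6); X = 6.
u_1 = α_1·X − ½·(x_1)² = 1.9·6 − ½·1.9² = 9.595.

9.595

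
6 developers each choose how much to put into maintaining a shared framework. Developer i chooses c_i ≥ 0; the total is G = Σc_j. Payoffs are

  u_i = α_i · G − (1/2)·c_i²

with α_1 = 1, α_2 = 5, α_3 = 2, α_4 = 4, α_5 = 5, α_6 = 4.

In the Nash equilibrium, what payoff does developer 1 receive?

Developer i's FOC: ∂u_i/∂c_i = α_i − c_i = 0, so c_i* = α_i.
NE contributions = (1, 5, 2, 4, 5, 4); G = 21.
u_1 = α_1·G − ½·(c_1)² = 1·21 − ½·1² = 20.5.

20.5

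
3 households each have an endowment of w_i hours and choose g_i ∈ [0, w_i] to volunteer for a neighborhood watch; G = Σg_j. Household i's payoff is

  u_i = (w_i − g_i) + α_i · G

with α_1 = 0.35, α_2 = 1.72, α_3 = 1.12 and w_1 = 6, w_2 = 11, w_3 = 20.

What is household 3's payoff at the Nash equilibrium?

34.72

∂u_i/∂g_i = α_i − 1, so household i contributes w_i if α_i > 1, else 0.
α_i > 1 for i ∈ {2, 3}; NE contributions (0, 11, 20), G = 31.
u_3 = (20 − 20) + 1.12·31 = 34.72.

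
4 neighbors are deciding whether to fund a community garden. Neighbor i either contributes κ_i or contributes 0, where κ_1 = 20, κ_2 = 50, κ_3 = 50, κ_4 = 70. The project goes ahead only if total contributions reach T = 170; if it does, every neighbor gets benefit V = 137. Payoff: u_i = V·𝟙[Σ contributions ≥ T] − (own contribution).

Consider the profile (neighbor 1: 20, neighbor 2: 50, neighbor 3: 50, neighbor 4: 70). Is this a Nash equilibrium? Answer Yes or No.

Total = 190 ≥ 170: provided.
Neighbor 1 (pledges 20, payoff 117): dropping to 0 → total 170, payoff 137. Profitable deviation.

No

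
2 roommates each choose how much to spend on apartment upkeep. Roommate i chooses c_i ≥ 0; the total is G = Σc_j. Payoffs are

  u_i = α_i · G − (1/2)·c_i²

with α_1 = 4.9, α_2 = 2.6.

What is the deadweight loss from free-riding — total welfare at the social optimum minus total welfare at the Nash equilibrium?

15.385

Roommate i's FOC: ∂u_i/∂c_i = α_i − c_i = 0, so c_i* = α_i.
NE contributions = (4.9, 2.6); G = 7.5.
W^NE = (Σα)·G − ½Σα_i² = 7.5² − ½·30.77 = 40.865.
Planner sets c_i = Σα_j = 7.5 for every i, so G^SO = 2·7.5 = 15.
W^SO = (Σα)·G^SO − ½·2·(Σα)² = (2/2)·7.5² = 56.25.
Deadweight loss = W^SO − W^NE = 15.385.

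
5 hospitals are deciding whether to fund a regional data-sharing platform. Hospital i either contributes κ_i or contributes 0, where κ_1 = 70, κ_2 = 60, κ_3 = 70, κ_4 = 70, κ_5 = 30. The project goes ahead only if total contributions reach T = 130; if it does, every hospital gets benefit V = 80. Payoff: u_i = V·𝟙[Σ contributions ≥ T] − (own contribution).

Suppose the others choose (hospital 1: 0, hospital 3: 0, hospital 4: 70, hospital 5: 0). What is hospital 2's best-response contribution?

Others' total = 70. Contributing 60 brings total to 130 ≥ 130: gain V − κ_2 = 20.
Best response: 60.

60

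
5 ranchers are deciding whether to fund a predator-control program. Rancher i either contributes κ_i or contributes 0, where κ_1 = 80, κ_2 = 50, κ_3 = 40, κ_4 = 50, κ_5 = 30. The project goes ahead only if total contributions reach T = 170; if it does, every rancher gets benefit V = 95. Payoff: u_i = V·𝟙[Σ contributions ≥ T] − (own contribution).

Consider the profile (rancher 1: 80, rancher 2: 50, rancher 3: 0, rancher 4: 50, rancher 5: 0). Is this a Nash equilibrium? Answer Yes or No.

Yes

Total = 180 ≥ 170: provided.
Rancher 1 (pledges 80, payoff 15): dropping to 0 → total 100, payoff 0. No gain.
Rancher 2 (pledges 50, payoff 45): dropping to 0 → total 130, payoff 0. No gain.
Rancher 3 (pledges 0, payoff 95): pledging 40 → total 220, payoff 55. No gain.
Rancher 4 (pledges 50, payoff 45): dropping to 0 → total 130, payoff 0. No gain.
Rancher 5 (pledges 0, payoff 95): pledging 30 → total 210, payoff 65. No gain.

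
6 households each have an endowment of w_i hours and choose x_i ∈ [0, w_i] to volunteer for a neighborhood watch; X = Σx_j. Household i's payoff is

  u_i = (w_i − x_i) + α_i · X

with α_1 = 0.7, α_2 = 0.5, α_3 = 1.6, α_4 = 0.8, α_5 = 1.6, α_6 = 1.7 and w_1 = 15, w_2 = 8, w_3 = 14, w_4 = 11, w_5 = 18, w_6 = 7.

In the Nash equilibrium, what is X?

39

∂u_i/∂x_i = α_i − 1, so household i contributes w_i if α_i > 1, else 0.
α_i > 1 for i ∈ {3, 5, 6}; NE contributions (0, 0, 14, 0, 18, 7), X = 39.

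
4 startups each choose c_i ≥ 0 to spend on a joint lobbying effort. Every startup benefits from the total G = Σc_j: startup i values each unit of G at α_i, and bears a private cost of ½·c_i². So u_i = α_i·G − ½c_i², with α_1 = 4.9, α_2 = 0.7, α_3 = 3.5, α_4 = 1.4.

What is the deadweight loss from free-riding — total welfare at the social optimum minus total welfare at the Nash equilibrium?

129.605

Startup i's FOC: ∂u_i/∂c_i = α_i − c_i = 0, so c_i* = α_i.
NE contributions = (4.9, 0.7, 3.5, 1.4); G = 10.5.
W^NE = (Σα)·G − ½Σα_i² = 10.5² − ½·38.71 = 90.895.
Planner sets c_i = Σα_j = 10.5 for every i, so G^SO = 4·10.5 = 42.
W^SO = (Σα)·G^SO − ½·4·(Σα)² = (4/2)·10.5² = 220.5.
Deadweight loss = W^SO − W^NE = 129.605.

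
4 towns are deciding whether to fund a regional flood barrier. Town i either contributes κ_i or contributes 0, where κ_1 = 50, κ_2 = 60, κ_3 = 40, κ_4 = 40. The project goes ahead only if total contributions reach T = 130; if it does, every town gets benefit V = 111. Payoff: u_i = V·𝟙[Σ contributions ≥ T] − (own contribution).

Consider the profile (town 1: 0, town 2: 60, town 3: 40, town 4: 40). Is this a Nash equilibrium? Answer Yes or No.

Total = 140 ≥ 130: provided.
Town 1 (pledges 0, payoff 111): pledging 50 → total 190, payoff 61. No gain.
Town 2 (pledges 60, payoff 51): dropping to 0 → total 80, payoff 0. No gain.
Town 3 (pledges 40, payoff 71): dropping to 0 → total 100, payoff 0. No gain.
Town 4 (pledges 40, payoff 71): dropping to 0 → total 100, payoff 0. No gain.

Yes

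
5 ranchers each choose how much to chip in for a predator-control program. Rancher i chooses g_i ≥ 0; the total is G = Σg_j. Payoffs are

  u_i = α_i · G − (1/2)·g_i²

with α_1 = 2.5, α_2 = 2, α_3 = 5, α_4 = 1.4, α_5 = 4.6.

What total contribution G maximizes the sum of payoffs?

Planner FOC: ∂(Σu_j)/∂g_i = (Σα_j) − g_i = 0, so g_i^SO = Σα_j = 15.5 for every i; G^SO = 77.5.

77.5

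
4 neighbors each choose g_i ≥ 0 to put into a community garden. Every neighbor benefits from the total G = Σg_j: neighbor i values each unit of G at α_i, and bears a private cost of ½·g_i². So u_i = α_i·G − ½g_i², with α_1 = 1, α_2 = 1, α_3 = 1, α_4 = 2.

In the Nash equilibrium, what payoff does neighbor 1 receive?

Neighbor i's FOC: ∂u_i/∂g_i = α_i − g_i = 0, so g_i* = α_i.
NE contributions = (1, 1, 1, 2); G = 5.
u_1 = α_1·G − ½·(g_1)² = 1·5 − ½·1² = 4.5.

4.5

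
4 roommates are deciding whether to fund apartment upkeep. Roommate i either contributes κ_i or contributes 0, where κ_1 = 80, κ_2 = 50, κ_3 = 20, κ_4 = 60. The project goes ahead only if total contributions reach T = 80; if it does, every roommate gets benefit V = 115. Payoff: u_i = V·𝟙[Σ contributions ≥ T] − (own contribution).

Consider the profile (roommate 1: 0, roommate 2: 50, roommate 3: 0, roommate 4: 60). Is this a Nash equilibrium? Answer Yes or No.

Total = 110 ≥ 80: provided.
Roommate 1 (pledges 0, payoff 115): pledging 80 → total 190, payoff 35. No gain.
Roommate 2 (pledges 50, payoff 65): dropping to 0 → total 60, payoff 0. No gain.
Roommate 3 (pledges 0, payoff 115): pledging 20 → total 130, payoff 95. No gain.
Roommate 4 (pledges 60, payoff 55): dropping to 0 → total 50, payoff 0. No gain.

Yes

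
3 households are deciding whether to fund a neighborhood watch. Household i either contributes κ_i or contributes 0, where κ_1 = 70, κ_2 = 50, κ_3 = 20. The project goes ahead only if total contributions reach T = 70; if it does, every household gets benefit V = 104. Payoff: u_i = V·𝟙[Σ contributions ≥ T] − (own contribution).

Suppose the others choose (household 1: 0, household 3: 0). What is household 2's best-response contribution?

Others' total = 0. Even contributing 50 gives 50 < 70: no benefit either way.
Best response: 0.

0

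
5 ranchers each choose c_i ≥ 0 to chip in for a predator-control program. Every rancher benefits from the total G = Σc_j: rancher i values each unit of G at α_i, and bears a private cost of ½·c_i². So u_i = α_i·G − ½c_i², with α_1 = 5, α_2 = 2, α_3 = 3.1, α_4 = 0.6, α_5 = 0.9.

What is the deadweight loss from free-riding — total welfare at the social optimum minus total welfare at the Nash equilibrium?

221.73

Rancher i's FOC: ∂u_i/∂c_i = α_i − c_i = 0, so c_i* = α_i.
NE contributions = (5, 2, 3.1, 0.6, 0.9); G = 11.6.
W^NE = (Σα)·G − ½Σα_i² = 11.6² − ½·39.78 = 114.67.
Planner sets c_i = Σα_j = 11.6 for every i, so G^SO = 5·11.6 = 58.
W^SO = (Σα)·G^SO − ½·5·(Σα)² = (5/2)·11.6² = 336.4.
Deadweight loss = W^SO − W^NE = 221.73.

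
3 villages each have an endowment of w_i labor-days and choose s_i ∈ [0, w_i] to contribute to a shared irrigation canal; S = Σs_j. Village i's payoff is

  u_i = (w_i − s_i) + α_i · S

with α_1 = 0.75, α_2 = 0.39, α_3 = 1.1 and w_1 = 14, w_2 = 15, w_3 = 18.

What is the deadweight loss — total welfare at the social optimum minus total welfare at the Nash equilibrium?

35.96

∂u_i/∂s_i = α_i − 1, so village i contributes w_i if α_i > 1, else 0.
α_i > 1 for i ∈ {3}; NE contributions (0, 0, 18), S = 18.
W^NE = Σw_i − S^NE + (Σα_i)·S^NE = 47 + 1.24·18 = 69.32.
Planner: ∂(Σu_j)/∂s_i = Σα_j − 1 = 1.24 > 0, so everyone contributes w_i; S^SO = 47, W^SO = 47 + 1.24·47 = 105.28.
Deadweight loss = 35.96.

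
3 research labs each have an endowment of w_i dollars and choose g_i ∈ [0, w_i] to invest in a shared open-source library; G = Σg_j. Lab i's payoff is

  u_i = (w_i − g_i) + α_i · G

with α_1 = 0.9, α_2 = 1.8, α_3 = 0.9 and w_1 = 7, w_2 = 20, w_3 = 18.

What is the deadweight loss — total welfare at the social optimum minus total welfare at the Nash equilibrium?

∂u_i/∂g_i = α_i − 1, so lab i contributes w_i if α_i > 1, else 0.
α_i > 1 for i ∈ {2}; NE contributions (0, 20, 0), G = 20.
W^NE = Σw_i − G^NE + (Σα_i)·G^NE = 45 + 2.6·20 = 97.
Planner: ∂(Σu_j)/∂g_i = Σα_j − 1 = 2.6 > 0, so everyone contributes w_i; G^SO = 45, W^SO = 45 + 2.6·45 = 162.
Deadweight loss = 65.

65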